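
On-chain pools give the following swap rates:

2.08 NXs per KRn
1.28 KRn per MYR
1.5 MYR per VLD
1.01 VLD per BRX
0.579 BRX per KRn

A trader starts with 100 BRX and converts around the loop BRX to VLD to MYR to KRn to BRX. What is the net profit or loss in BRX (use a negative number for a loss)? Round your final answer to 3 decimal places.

12.280

100 BRX × 1.01 = 101 VLD
101 VLD × 1.5 = 151.5 MYR
151.5 MYR × 1.28 = 193.92 KRn
193.92 KRn × 0.579 = 112.27968 BRX
Net change: 112.27968 − 100 = 12.27968 BRX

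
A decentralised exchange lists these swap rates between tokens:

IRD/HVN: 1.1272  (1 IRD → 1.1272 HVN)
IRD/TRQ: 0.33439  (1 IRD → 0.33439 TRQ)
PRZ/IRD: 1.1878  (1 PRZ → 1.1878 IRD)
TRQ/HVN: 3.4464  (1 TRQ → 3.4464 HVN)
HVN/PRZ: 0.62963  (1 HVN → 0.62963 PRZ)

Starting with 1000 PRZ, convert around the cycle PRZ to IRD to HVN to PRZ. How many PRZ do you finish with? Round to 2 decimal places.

1000 PRZ × 1.1878 = 1187.8 IRD
1187.8 IRD × 1.1272 = 1338.88816 HVN
1338.88816 HVN × 0.62963 = 843.0041521808 PRZ

843.00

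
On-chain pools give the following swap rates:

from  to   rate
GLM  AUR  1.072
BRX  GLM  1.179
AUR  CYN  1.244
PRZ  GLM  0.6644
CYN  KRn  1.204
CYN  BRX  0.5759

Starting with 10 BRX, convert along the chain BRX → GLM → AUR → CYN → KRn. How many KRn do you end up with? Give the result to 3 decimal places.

18.930

10 BRX × 1.179 = 11.79 GLM
11.79 GLM × 1.072 = 12.63888 AUR
12.63888 AUR × 1.244 = 15.72276672 CYN
15.72276672 CYN × 1.204 = 18.93021113088 KRn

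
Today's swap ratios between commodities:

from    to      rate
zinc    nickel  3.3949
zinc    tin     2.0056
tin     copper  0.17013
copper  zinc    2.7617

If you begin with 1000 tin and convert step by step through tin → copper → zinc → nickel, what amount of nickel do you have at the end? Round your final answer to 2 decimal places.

1000 tin × 0.17013 = 170.13 copper
170.13 copper × 2.7617 = 469.848021 zinc
469.848021 zinc × 3.3949 = 1595.0870464929 nickel

1595.09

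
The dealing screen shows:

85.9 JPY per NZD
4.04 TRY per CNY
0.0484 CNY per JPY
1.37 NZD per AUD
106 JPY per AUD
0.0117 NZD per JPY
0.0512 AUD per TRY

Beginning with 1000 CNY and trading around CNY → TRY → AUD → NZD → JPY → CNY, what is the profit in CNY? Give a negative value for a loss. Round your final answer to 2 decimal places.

1000 CNY × 4.04 = 4040 TRY
4040 TRY × 0.0512 = 206.848 AUD
206.848 AUD × 1.37 = 283.38176 NZD
283.38176 NZD × 85.9 = 24342.493184 JPY
24342.493184 JPY × 0.0484 = 1178.1766701056 CNY
Net change: 1178.1766701056 − 1000 = 178.1766701056 CNY

178.18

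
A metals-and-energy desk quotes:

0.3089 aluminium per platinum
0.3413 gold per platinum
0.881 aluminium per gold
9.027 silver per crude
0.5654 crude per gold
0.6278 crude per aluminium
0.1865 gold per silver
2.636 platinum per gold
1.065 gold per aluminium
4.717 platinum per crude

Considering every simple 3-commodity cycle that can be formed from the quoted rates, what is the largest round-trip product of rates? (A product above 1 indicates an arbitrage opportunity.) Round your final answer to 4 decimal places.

gold→crude→silver→gold: 0.5654 × 9.027 × 0.1865 = 0.95187
platinum→aluminium→crude→platinum: 0.3089 × 0.6278 × 4.717 = 0.91476
platinum→gold→crude→platinum: 0.3413 × 0.5654 × 4.717 = 0.91024
platinum→aluminium→gold→platinum: 0.3089 × 1.065 × 2.636 = 0.86719
Maximum is gold→crude→silver→gold at 0.9519; no arbitrage — every cycle loses value.

0.9519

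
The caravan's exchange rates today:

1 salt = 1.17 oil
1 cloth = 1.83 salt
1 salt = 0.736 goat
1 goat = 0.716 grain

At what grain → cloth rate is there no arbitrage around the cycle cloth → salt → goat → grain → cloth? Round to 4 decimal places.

Known legs of the cycle: 1.83 × 0.736 × 0.716 = 0.96436608
For no arbitrage the full-cycle product must be 1, so the missing rate is 1 / 0.96436608 ≈ 1.036951.

1.0370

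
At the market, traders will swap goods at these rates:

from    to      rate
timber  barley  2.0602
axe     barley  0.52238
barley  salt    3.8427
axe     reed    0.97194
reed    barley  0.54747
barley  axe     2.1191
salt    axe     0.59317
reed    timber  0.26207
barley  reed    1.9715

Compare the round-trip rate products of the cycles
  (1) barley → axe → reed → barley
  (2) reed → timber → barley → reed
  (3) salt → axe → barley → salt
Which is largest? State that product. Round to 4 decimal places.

(1) 2.1191 × 0.97194 × 0.54747 = 1.12759
(2) 0.26207 × 2.0602 × 1.9715 = 1.06445
(3) 0.59317 × 0.52238 × 3.8427 = 1.19070
Highest is cycle (3) at 1.1907 (>1, arbitrage).

1.1907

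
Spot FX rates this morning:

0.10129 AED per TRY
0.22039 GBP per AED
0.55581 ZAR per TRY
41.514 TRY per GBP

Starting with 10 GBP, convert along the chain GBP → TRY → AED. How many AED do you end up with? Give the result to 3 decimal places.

10 GBP × 41.514 = 415.14 TRY
415.14 TRY × 0.10129 = 42.0495306 AED

42.050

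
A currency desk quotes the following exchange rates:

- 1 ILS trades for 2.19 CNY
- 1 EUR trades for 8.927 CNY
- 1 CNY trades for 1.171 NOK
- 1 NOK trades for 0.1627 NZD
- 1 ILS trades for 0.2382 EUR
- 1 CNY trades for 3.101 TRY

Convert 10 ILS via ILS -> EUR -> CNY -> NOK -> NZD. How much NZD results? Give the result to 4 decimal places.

10 ILS × 0.2382 = 2.382 EUR
2.382 EUR × 8.927 = 21.264114 CNY
21.264114 CNY × 1.171 = 24.900277494 NOK
24.900277494 NOK × 0.1627 = 4.0512751482738 NZD

4.0513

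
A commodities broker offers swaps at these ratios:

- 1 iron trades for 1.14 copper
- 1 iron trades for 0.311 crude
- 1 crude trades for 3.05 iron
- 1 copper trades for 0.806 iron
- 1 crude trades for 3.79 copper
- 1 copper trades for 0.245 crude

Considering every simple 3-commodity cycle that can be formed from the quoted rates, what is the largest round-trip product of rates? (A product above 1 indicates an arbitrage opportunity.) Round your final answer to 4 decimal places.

0.9500

copper→iron→crude→copper: 0.806 × 0.311 × 3.79 = 0.95002
copper→crude→iron→copper: 0.245 × 3.05 × 1.14 = 0.85187
Maximum is copper→iron→crude→copper at 0.9500; no arbitrage — every cycle loses value.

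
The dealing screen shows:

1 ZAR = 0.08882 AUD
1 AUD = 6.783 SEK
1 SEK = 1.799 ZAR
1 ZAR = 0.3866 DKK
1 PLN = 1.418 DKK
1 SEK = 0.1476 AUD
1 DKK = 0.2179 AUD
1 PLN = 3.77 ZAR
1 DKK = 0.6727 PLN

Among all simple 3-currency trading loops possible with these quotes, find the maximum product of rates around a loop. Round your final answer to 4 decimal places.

1.0838

AUD→SEK→ZAR→AUD: 6.783 × 1.799 × 0.08882 = 1.08384
DKK→PLN→ZAR→DKK: 0.6727 × 3.77 × 0.3866 = 0.98045
Maximum is AUD→SEK→ZAR→AUD at 1.0838; arbitrage exists.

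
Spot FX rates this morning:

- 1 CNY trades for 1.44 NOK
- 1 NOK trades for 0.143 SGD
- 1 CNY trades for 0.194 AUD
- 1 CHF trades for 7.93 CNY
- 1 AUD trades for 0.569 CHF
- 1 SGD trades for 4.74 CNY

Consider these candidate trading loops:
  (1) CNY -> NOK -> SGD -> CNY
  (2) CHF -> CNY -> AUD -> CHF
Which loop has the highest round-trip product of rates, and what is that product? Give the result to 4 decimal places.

(1) 1.44 × 0.143 × 4.74 = 0.97606
(2) 7.93 × 0.194 × 0.569 = 0.87536
Highest is cycle (1) at 0.9761 (≤1, no arbitrage).

0.9761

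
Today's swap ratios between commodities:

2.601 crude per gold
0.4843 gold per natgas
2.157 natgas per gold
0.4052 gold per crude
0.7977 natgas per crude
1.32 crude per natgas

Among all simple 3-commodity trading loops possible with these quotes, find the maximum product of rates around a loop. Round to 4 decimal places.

1.1537

crude→gold→natgas→crude: 0.4052 × 2.157 × 1.32 = 1.15370
crude→natgas→gold→crude: 0.7977 × 0.4843 × 2.601 = 1.00483
Maximum is crude→gold→natgas→crude at 1.1537; arbitrage exists.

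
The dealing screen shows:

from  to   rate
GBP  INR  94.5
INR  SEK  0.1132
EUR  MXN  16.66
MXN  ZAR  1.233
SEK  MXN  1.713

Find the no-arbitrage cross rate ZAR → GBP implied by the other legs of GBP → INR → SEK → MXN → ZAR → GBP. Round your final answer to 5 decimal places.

Known legs of the cycle: 94.5 × 0.1132 × 1.713 × 1.233 = 22.5942887646
For no arbitrage the full-cycle product must be 1, so the missing rate is 1 / 22.5942887646 ≈ 0.0442590.

0.04426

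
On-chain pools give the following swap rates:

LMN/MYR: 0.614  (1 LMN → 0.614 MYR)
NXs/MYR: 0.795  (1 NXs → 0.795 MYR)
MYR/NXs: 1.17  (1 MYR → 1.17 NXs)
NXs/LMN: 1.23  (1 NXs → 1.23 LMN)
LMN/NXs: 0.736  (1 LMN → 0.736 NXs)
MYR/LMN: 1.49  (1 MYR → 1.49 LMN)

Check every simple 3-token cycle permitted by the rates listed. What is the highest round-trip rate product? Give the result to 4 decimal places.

0.8836

NXs→LMN→MYR→NXs: 1.23 × 0.614 × 1.17 = 0.88361
NXs→MYR→LMN→NXs: 0.795 × 1.49 × 0.736 = 0.87183
Maximum is NXs→LMN→MYR→NXs at 0.8836; no arbitrage — every cycle loses value.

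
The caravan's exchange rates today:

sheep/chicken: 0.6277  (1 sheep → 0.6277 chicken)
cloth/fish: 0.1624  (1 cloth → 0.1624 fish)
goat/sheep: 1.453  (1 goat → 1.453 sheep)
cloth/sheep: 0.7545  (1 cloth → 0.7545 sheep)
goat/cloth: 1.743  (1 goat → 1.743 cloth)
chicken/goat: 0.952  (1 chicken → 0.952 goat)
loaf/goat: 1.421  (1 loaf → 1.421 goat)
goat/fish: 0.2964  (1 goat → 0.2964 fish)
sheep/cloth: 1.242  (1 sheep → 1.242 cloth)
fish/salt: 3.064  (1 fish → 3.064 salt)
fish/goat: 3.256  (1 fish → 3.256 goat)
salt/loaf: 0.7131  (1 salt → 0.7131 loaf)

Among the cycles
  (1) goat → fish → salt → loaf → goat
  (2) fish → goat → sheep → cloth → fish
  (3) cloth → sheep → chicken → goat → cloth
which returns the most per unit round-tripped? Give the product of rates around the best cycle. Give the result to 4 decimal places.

0.9542

(1) 0.2964 × 3.064 × 0.7131 × 1.421 = 0.92026
(2) 3.256 × 1.453 × 1.242 × 0.1624 = 0.95424
(3) 0.7545 × 0.6277 × 0.952 × 1.743 = 0.78586
Highest is cycle (2) at 0.9542 (≤1, no arbitrage).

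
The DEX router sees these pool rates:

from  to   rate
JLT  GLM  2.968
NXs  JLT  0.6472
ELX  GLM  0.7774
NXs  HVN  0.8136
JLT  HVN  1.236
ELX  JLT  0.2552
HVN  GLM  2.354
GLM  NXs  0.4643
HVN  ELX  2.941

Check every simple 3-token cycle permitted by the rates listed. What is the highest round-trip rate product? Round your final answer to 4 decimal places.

0.9277

JLT→HVN→ELX→JLT: 1.236 × 2.941 × 0.2552 = 0.92767
JLT→GLM→NXs→JLT: 2.968 × 0.4643 × 0.6472 = 0.89187
HVN→GLM→NXs→HVN: 2.354 × 0.4643 × 0.8136 = 0.88923
Maximum is JLT→HVN→ELX→JLT at 0.9277; no arbitrage — every cycle loses value.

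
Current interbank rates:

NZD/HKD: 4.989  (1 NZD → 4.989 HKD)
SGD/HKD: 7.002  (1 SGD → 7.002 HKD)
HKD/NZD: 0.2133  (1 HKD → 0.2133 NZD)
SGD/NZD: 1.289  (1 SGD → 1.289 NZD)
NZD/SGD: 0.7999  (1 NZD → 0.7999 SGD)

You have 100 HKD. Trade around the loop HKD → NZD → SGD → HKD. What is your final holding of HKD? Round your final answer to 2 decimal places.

100 HKD × 0.2133 = 21.33 NZD
21.33 NZD × 0.7999 = 17.061867 SGD
17.061867 SGD × 7.002 = 119.467192734 HKD

119.47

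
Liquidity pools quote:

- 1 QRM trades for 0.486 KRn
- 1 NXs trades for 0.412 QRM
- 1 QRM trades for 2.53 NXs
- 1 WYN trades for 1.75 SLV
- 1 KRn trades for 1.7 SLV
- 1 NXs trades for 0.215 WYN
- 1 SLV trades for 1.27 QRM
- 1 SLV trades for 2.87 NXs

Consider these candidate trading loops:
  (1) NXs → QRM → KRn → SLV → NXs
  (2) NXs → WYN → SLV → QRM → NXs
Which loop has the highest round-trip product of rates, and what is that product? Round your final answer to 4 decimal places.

1.2089

(1) 0.412 × 0.486 × 1.7 × 2.87 = 0.97693
(2) 0.215 × 1.75 × 1.27 × 2.53 = 1.20893
Highest is cycle (2) at 1.2089 (>1, arbitrage).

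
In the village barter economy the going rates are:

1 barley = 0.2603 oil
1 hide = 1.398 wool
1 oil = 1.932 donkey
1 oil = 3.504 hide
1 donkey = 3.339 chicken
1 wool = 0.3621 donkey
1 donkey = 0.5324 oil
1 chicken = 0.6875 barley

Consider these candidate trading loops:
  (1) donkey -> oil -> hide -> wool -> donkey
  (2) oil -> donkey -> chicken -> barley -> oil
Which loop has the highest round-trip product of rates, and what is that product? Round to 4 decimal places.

1.1544

(1) 0.5324 × 3.504 × 1.398 × 0.3621 = 0.94436
(2) 1.932 × 3.339 × 0.6875 × 0.2603 = 1.15444
Highest is cycle (2) at 1.1544 (>1, arbitrage).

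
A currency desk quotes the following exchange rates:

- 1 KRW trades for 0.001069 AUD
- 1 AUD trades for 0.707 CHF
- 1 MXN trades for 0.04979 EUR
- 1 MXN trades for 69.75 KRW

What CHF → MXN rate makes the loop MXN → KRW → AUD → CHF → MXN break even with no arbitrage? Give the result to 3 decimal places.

Known legs of the cycle: 69.75 × 0.001069 × 0.707 = 0.05271586425
For no arbitrage the full-cycle product must be 1, so the missing rate is 1 / 0.05271586425 ≈ 18.96962.

18.970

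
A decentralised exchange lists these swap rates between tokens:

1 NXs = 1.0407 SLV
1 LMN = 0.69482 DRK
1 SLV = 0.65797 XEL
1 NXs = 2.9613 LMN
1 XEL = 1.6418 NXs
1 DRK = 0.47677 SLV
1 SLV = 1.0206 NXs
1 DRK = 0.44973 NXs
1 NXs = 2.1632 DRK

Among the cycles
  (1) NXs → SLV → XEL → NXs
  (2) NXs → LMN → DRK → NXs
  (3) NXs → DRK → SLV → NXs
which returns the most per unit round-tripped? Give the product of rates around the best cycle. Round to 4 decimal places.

(1) 1.0407 × 0.65797 × 1.6418 = 1.12422
(2) 2.9613 × 0.69482 × 0.44973 = 0.92535
(3) 2.1632 × 0.47677 × 1.0206 = 1.05259
Highest is cycle (1) at 1.1242 (>1, arbitrage).

1.1242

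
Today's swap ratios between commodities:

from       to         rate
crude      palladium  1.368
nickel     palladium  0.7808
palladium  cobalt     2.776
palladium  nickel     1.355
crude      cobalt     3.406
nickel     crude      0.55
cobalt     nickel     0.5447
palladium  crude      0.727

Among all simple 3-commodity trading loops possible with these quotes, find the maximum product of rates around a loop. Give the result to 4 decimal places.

cobalt→nickel→palladium→cobalt: 0.5447 × 0.7808 × 2.776 = 1.18064
cobalt→nickel→crude→cobalt: 0.5447 × 0.55 × 3.406 = 1.02039
crude→palladium→nickel→crude: 1.368 × 1.355 × 0.55 = 1.01950
Maximum is cobalt→nickel→palladium→cobalt at 1.1806; arbitrage exists.

1.1806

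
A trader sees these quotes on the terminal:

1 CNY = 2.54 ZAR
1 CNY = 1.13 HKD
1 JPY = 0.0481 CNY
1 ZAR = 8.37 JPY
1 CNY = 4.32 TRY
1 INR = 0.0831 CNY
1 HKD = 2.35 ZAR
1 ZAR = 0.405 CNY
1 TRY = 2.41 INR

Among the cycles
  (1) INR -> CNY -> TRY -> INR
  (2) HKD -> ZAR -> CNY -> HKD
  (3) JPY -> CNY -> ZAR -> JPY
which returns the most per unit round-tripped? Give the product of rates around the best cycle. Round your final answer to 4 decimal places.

(1) 0.0831 × 4.32 × 2.41 = 0.86517
(2) 2.35 × 0.405 × 1.13 = 1.07548
(3) 0.0481 × 2.54 × 8.37 = 1.02260
Highest is cycle (2) at 1.0755 (>1, arbitrage).

1.0755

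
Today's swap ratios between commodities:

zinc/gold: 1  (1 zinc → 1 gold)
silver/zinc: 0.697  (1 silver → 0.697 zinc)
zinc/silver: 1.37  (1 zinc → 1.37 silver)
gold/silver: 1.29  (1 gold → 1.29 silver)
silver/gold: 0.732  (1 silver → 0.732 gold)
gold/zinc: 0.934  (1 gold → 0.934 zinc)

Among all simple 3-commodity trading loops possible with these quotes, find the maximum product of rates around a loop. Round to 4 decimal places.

silver→gold→zinc→silver: 0.732 × 0.934 × 1.37 = 0.93665
silver→zinc→gold→silver: 0.697 × 1 × 1.29 = 0.89913
Maximum is silver→gold→zinc→silver at 0.9367; no arbitrage — every cycle loses value.

0.9367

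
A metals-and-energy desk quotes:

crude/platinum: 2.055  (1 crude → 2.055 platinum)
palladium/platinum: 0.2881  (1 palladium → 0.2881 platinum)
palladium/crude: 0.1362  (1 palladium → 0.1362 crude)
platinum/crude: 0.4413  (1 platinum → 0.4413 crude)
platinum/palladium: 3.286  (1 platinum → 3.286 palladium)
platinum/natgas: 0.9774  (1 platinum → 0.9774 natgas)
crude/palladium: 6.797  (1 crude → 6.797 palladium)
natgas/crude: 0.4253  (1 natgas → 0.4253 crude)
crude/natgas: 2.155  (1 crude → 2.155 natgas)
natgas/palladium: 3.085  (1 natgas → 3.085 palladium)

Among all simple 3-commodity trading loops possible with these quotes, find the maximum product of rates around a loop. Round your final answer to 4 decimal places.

0.9197

crude→platinum→palladium→crude: 2.055 × 3.286 × 0.1362 = 0.91972
crude→natgas→palladium→crude: 2.155 × 3.085 × 0.1362 = 0.90548
palladium→platinum→natgas→palladium: 0.2881 × 0.9774 × 3.085 = 0.86870
crude→palladium→platinum→crude: 6.797 × 0.2881 × 0.4413 = 0.86416
crude→platinum→natgas→crude: 2.055 × 0.9774 × 0.4253 = 0.85424
Maximum is crude→platinum→palladium→crude at 0.9197; no arbitrage — every cycle loses value.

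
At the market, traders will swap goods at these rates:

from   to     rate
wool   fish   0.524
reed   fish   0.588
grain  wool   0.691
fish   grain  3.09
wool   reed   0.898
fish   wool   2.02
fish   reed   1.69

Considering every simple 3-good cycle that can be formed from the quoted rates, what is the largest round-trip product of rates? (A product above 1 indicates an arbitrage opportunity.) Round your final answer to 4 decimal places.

1.1188

grain→wool→fish→grain: 0.691 × 0.524 × 3.09 = 1.11884
reed→fish→wool→reed: 0.588 × 2.02 × 0.898 = 1.06661
Maximum is grain→wool→fish→grain at 1.1188; arbitrage exists.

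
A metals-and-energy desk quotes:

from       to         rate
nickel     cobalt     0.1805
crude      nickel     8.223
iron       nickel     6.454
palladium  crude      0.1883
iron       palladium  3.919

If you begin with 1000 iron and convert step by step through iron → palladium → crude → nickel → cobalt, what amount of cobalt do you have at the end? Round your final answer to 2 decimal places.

1095.30

1000 iron × 3.919 = 3919 palladium
3919 palladium × 0.1883 = 737.9477 crude
737.9477 crude × 8.223 = 6068.1439371 nickel
6068.1439371 nickel × 0.1805 = 1095.29998064655 cobalt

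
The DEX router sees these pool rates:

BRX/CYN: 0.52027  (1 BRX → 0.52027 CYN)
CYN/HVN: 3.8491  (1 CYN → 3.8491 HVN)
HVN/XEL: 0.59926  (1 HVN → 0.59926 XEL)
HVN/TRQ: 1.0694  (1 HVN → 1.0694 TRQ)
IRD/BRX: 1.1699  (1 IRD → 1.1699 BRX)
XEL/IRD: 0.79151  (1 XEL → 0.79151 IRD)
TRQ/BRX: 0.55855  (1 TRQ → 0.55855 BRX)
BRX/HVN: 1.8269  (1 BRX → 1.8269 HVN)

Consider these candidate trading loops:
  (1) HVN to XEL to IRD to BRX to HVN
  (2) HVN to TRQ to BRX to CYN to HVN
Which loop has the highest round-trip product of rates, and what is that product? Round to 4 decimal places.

(1) 0.59926 × 0.79151 × 1.1699 × 1.8269 = 1.01376
(2) 1.0694 × 0.55855 × 0.52027 × 3.8491 = 1.19616
Highest is cycle (2) at 1.1962 (>1, arbitrage).

1.1962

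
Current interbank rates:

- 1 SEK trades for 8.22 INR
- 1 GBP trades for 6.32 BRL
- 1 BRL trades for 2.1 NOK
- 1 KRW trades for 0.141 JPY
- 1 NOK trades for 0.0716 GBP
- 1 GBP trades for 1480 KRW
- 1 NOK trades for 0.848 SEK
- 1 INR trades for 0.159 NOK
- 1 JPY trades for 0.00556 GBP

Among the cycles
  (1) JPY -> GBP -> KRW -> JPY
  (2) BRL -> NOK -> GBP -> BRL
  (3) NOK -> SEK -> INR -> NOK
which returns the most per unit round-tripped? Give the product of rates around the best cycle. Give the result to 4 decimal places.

1.1603

(1) 0.00556 × 1480 × 0.141 = 1.16026
(2) 2.1 × 0.0716 × 6.32 = 0.95028
(3) 0.848 × 8.22 × 0.159 = 1.10832
Highest is cycle (1) at 1.1603 (>1, arbitrage).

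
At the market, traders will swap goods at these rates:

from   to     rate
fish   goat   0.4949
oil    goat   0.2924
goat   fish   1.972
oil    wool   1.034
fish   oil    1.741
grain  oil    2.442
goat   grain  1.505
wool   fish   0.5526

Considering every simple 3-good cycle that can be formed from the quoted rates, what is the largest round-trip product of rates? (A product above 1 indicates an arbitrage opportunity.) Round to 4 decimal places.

oil→goat→grain→oil: 0.2924 × 1.505 × 2.442 = 1.07463
oil→goat→fish→oil: 0.2924 × 1.972 × 1.741 = 1.00388
oil→wool→fish→oil: 1.034 × 0.5526 × 1.741 = 0.99479
Maximum is oil→goat→grain→oil at 1.0746; arbitrage exists.

1.0746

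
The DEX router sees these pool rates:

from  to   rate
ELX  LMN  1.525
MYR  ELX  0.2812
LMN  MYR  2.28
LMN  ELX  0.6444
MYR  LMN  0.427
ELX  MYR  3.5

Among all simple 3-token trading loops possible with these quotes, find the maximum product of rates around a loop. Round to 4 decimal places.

MYR→ELX→LMN→MYR: 0.2812 × 1.525 × 2.28 = 0.97773
MYR→LMN→ELX→MYR: 0.427 × 0.6444 × 3.5 = 0.96306
Maximum is MYR→ELX→LMN→MYR at 0.9777; no arbitrage — every cycle loses value.

0.9777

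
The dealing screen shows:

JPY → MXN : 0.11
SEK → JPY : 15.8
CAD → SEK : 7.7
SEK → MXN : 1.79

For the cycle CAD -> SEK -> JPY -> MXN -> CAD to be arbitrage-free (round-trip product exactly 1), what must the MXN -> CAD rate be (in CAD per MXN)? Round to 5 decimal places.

Known legs of the cycle: 7.7 × 15.8 × 0.11 = 13.3826
For no arbitrage the full-cycle product must be 1, so the missing rate is 1 / 13.3826 ≈ 0.0747239.

0.07472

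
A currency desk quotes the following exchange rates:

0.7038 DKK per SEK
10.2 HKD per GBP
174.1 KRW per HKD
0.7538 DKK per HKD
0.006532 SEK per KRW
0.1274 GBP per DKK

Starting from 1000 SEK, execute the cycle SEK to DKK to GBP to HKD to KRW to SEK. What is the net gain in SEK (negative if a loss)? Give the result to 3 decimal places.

1000 SEK × 0.7038 = 703.8 DKK
703.8 DKK × 0.1274 = 89.66412 GBP
89.66412 GBP × 10.2 = 914.574024 HKD
914.574024 HKD × 174.1 = 159227.3375784 KRW
159227.3375784 KRW × 0.006532 = 1040.0729690621088 SEK
Net change: 1040.0729690621088 − 1000 = 40.0729690621088 SEK

40.073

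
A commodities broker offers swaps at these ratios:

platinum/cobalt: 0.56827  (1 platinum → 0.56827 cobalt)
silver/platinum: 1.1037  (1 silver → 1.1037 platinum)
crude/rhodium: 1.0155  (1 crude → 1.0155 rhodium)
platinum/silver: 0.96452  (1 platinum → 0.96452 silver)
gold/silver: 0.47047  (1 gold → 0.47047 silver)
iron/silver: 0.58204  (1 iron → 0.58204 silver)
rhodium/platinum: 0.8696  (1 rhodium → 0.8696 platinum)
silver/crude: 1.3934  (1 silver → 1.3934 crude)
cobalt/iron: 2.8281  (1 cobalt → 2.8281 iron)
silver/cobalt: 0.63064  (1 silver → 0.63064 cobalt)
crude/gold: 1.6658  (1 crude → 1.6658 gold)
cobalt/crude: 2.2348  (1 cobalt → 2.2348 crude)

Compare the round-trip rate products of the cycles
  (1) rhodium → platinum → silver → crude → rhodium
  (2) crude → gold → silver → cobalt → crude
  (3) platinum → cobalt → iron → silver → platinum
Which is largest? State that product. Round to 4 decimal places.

(1) 0.8696 × 0.96452 × 1.3934 × 1.0155 = 1.18682
(2) 1.6658 × 0.47047 × 0.63064 × 2.2348 = 1.10452
(3) 0.56827 × 2.8281 × 0.58204 × 1.1037 = 1.03241
Highest is cycle (1) at 1.1868 (>1, arbitrage).

1.1868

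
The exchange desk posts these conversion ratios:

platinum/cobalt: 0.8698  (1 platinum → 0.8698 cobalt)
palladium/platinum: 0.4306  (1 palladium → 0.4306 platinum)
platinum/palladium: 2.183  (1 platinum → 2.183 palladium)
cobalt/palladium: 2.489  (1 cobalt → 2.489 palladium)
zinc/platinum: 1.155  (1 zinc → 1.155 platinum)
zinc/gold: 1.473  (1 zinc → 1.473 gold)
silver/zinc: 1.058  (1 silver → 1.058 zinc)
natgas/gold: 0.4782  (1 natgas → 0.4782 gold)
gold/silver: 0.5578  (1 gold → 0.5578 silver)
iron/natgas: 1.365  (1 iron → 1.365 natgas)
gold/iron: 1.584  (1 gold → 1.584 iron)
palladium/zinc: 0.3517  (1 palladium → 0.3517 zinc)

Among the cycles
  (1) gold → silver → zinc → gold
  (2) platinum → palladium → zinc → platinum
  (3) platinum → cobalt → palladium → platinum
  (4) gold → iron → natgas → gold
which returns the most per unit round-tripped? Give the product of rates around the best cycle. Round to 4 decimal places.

1.0339

(1) 0.5578 × 1.058 × 1.473 = 0.86929
(2) 2.183 × 0.3517 × 1.155 = 0.88676
(3) 0.8698 × 2.489 × 0.4306 = 0.93222
(4) 1.584 × 1.365 × 0.4782 = 1.03394
Highest is cycle (4) at 1.0339 (>1, arbitrage).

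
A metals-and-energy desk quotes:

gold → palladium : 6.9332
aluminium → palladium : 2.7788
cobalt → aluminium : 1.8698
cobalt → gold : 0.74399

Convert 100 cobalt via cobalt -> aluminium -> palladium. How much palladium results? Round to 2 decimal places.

519.58

100 cobalt × 1.8698 = 186.98 aluminium
186.98 aluminium × 2.7788 = 519.580024 palladium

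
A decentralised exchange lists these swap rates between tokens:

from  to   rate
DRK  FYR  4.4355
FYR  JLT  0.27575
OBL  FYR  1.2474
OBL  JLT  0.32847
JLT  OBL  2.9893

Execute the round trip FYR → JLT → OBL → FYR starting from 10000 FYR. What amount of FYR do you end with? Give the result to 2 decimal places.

10282.31

10000 FYR × 0.27575 = 2757.5 JLT
2757.5 JLT × 2.9893 = 8242.99475 OBL
8242.99475 OBL × 1.2474 = 10282.31165115 FYR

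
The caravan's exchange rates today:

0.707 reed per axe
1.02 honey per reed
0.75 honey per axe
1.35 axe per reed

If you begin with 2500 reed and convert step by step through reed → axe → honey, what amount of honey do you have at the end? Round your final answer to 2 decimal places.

2531.25

2500 reed × 1.35 = 3375 axe
3375 axe × 0.75 = 2531.25 honey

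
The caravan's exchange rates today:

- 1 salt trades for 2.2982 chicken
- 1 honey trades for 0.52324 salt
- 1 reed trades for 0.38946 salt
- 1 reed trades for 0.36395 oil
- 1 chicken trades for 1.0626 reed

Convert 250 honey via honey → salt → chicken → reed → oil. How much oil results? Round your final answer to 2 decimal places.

116.26

250 honey × 0.52324 = 130.81 salt
130.81 salt × 2.2982 = 300.627542 chicken
300.627542 chicken × 1.0626 = 319.4468261292 reed
319.4468261292 reed × 0.36395 = 116.26267236972234 oil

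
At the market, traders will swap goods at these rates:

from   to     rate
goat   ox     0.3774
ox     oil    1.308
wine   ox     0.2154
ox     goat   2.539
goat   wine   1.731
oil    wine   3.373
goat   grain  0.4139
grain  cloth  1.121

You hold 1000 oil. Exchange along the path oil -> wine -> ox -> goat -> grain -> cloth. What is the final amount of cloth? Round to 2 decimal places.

1000 oil × 3.373 = 3373 wine
3373 wine × 0.2154 = 726.5442 ox
726.5442 ox × 2.539 = 1844.6957238 goat
1844.6957238 goat × 0.4139 = 763.51956008082 grain
763.51956008082 grain × 1.121 = 855.90542685059922 cloth

855.91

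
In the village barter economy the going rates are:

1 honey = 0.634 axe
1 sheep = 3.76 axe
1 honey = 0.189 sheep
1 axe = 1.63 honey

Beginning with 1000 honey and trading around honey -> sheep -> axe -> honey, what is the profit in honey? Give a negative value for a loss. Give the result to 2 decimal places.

158.34

1000 honey × 0.189 = 189 sheep
189 sheep × 3.76 = 710.64 axe
710.64 axe × 1.63 = 1158.3432 honey
Net change: 1158.3432 − 1000 = 158.3432 honey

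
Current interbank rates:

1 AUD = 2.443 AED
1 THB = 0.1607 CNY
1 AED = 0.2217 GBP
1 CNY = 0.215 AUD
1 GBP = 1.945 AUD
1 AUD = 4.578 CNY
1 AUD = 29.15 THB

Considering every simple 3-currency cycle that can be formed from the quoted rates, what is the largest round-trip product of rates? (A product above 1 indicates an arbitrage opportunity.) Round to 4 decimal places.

1.0534

AED→GBP→AUD→AED: 0.2217 × 1.945 × 2.443 = 1.05344
CNY→AUD→THB→CNY: 0.215 × 29.15 × 0.1607 = 1.00715
Maximum is AED→GBP→AUD→AED at 1.0534; arbitrage exists.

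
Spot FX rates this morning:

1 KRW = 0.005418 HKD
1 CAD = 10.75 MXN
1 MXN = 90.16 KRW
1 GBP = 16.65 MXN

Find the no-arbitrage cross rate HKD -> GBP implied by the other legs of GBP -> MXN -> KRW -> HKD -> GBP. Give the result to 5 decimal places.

0.12295

Known legs of the cycle: 16.65 × 90.16 × 0.005418 = 8.133306552
For no arbitrage the full-cycle product must be 1, so the missing rate is 1 / 8.133306552 ≈ 0.1229512.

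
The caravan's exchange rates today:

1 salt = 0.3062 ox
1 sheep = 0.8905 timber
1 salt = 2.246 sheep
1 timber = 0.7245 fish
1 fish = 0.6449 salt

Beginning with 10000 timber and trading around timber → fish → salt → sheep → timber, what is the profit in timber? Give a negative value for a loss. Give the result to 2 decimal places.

-655.10

10000 timber × 0.7245 = 7245 fish
7245 fish × 0.6449 = 4672.3005 salt
4672.3005 salt × 2.246 = 10493.986923 sheep
10493.986923 sheep × 0.8905 = 9344.8953549315 timber
Net change: 9344.8953549315 − 10000 = -655.1046450685 timber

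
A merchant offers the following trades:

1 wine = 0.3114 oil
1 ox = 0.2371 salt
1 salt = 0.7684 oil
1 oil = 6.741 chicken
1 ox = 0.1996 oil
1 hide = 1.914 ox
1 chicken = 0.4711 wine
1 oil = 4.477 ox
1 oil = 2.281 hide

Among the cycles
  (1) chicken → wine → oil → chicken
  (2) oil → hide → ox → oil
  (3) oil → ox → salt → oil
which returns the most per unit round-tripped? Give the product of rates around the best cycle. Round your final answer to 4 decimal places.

(1) 0.4711 × 0.3114 × 6.741 = 0.98891
(2) 2.281 × 1.914 × 0.1996 = 0.87142
(3) 4.477 × 0.2371 × 0.7684 = 0.81565
Highest is cycle (1) at 0.9889 (≤1, no arbitrage).

0.9889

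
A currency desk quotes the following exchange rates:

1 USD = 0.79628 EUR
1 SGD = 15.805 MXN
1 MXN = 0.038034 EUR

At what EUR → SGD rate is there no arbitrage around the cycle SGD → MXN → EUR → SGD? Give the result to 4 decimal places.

1.6635

Known legs of the cycle: 15.805 × 0.038034 = 0.60112737
For no arbitrage the full-cycle product must be 1, so the missing rate is 1 / 0.60112737 ≈ 1.663541.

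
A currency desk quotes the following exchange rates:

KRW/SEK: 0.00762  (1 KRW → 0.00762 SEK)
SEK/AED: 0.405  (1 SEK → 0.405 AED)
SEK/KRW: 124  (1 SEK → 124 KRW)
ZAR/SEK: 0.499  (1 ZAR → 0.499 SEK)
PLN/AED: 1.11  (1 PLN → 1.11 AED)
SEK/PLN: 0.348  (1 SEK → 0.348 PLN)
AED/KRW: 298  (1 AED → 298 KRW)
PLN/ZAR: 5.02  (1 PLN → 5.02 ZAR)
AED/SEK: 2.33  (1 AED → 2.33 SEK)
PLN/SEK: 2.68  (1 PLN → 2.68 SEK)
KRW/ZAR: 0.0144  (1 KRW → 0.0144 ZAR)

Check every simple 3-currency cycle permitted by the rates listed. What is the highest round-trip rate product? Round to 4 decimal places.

KRW→SEK→AED→KRW: 0.00762 × 0.405 × 298 = 0.91966
PLN→AED→SEK→PLN: 1.11 × 2.33 × 0.348 = 0.90003
KRW→ZAR→SEK→KRW: 0.0144 × 0.499 × 124 = 0.89101
PLN→ZAR→SEK→PLN: 5.02 × 0.499 × 0.348 = 0.87173
Maximum is KRW→SEK→AED→KRW at 0.9197; no arbitrage — every cycle loses value.

0.9197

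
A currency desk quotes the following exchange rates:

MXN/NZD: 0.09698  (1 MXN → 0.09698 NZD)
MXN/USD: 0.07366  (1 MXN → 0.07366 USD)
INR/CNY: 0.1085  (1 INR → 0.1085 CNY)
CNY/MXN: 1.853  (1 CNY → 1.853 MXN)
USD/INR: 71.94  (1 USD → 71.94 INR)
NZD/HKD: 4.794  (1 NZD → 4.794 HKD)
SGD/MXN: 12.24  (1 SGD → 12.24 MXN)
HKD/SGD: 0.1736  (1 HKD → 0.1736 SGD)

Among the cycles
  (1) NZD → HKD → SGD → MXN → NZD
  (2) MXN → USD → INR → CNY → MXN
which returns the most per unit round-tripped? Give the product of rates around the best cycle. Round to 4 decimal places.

1.0654

(1) 4.794 × 0.1736 × 12.24 × 0.09698 = 0.98790
(2) 0.07366 × 71.94 × 0.1085 × 1.853 = 1.06539
Highest is cycle (2) at 1.0654 (>1, arbitrage).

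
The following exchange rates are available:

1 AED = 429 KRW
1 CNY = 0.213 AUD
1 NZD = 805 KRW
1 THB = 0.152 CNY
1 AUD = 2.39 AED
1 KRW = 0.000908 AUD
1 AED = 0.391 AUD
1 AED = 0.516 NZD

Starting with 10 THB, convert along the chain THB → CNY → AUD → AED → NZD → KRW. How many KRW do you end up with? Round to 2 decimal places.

321.42

10 THB × 0.152 = 1.52 CNY
1.52 CNY × 0.213 = 0.32376 AUD
0.32376 AUD × 2.39 = 0.7737864 AED
0.7737864 AED × 0.516 = 0.3992737824 NZD
0.3992737824 NZD × 805 = 321.415394832 KRW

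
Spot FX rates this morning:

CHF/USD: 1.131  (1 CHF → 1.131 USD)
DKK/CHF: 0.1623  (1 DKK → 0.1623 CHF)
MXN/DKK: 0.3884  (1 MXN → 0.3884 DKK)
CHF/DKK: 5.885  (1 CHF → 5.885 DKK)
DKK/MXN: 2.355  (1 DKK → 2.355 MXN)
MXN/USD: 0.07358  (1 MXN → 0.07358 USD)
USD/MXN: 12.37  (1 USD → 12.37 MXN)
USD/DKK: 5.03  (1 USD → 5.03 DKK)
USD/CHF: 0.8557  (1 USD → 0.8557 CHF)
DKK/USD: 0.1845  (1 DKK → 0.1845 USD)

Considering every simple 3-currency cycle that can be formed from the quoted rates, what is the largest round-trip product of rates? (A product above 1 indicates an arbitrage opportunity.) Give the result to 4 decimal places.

USD→CHF→DKK→USD: 0.8557 × 5.885 × 0.1845 = 0.92910
USD→DKK→CHF→USD: 5.03 × 0.1623 × 1.131 = 0.92331
USD→MXN→DKK→USD: 12.37 × 0.3884 × 0.1845 = 0.88643
USD→DKK→MXN→USD: 5.03 × 2.355 × 0.07358 = 0.87160
Maximum is USD→CHF→DKK→USD at 0.9291; no arbitrage — every cycle loses value.

0.9291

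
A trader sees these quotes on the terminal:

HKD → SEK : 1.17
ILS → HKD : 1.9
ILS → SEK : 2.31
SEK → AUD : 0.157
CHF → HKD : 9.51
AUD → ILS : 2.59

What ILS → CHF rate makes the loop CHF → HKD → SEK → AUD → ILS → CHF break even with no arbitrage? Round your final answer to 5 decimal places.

0.22102

Known legs of the cycle: 9.51 × 1.17 × 0.157 × 2.59 = 4.524450021
For no arbitrage the full-cycle product must be 1, so the missing rate is 1 / 4.524450021 ≈ 0.2210213.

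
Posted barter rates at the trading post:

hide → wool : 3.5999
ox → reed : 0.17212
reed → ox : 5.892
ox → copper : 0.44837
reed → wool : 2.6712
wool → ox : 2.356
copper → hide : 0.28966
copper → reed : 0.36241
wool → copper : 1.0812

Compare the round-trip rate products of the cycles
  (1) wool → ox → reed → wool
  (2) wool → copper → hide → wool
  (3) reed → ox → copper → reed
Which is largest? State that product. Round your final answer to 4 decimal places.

(1) 2.356 × 0.17212 × 2.6712 = 1.08321
(2) 1.0812 × 0.28966 × 3.5999 = 1.12742
(3) 5.892 × 0.44837 × 0.36241 = 0.95741
Highest is cycle (2) at 1.1274 (>1, arbitrage).

1.1274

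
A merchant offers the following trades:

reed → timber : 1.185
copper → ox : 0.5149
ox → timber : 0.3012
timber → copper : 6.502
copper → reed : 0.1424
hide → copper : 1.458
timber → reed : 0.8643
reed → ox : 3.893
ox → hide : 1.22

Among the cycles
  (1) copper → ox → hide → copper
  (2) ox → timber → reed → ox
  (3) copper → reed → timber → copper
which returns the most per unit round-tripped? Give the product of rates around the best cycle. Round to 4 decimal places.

1.0972

(1) 0.5149 × 1.22 × 1.458 = 0.91588
(2) 0.3012 × 0.8643 × 3.893 = 1.01345
(3) 0.1424 × 1.185 × 6.502 = 1.09717
Highest is cycle (3) at 1.0972 (>1, arbitrage).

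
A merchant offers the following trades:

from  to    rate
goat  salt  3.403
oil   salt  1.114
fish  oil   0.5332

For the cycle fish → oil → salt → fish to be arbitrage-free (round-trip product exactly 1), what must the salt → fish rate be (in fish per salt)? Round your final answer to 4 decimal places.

1.6835

Known legs of the cycle: 0.5332 × 1.114 = 0.5939848
For no arbitrage the full-cycle product must be 1, so the missing rate is 1 / 0.5939848 ≈ 1.683545.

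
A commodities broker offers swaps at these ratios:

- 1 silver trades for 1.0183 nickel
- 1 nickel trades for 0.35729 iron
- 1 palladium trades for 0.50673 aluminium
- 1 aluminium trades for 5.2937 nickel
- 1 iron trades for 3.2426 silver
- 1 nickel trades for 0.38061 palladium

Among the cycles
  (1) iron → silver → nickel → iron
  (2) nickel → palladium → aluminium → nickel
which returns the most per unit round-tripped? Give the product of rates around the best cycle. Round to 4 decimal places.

1.1797

(1) 3.2426 × 1.0183 × 0.35729 = 1.17975
(2) 0.38061 × 0.50673 × 5.2937 = 1.02098
Highest is cycle (1) at 1.1797 (>1, arbitrage).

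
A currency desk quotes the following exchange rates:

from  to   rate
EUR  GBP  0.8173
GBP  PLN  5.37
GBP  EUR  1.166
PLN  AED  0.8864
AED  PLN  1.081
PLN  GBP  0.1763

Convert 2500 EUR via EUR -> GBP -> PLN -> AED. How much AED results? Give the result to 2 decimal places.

9725.80

2500 EUR × 0.8173 = 2043.25 GBP
2043.25 GBP × 5.37 = 10972.2525 PLN
10972.2525 PLN × 0.8864 = 9725.804616 AED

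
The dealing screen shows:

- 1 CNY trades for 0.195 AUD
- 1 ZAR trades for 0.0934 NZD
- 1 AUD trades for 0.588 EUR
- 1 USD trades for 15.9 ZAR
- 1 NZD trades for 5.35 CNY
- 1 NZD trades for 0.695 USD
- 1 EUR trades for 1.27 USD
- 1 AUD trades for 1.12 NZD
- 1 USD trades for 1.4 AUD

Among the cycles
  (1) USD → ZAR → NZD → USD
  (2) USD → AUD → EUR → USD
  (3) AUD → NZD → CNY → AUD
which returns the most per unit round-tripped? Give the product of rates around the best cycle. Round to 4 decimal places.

(1) 15.9 × 0.0934 × 0.695 = 1.03212
(2) 1.4 × 0.588 × 1.27 = 1.04546
(3) 1.12 × 5.35 × 0.195 = 1.16844
Highest is cycle (3) at 1.1684 (>1, arbitrage).

1.1684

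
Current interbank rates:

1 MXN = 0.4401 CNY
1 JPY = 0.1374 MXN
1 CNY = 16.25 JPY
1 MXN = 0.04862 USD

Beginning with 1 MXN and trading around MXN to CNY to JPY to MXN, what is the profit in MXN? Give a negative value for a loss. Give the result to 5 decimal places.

1 MXN × 0.4401 = 0.4401 CNY
0.4401 CNY × 16.25 = 7.151625 JPY
7.151625 JPY × 0.1374 = 0.982633275 MXN
Net change: 0.982633275 − 1 = -0.017366725 MXN

-0.01737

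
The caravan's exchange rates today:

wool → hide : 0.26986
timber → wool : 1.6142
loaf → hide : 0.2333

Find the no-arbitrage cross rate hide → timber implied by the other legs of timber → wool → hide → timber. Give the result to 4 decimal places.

2.2956

Known legs of the cycle: 1.6142 × 0.26986 = 0.435608012
For no arbitrage the full-cycle product must be 1, so the missing rate is 1 / 0.435608012 ≈ 2.295642.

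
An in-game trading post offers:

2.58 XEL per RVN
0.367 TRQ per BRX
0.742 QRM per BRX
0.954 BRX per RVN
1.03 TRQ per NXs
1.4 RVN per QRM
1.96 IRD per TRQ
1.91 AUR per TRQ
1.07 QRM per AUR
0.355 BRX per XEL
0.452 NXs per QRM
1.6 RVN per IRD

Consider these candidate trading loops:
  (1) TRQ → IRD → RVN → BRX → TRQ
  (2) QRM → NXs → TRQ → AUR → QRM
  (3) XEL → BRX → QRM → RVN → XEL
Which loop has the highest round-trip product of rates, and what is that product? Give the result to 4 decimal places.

(1) 1.96 × 1.6 × 0.954 × 0.367 = 1.09797
(2) 0.452 × 1.03 × 1.91 × 1.07 = 0.95146
(3) 0.355 × 0.742 × 1.4 × 2.58 = 0.95144
Highest is cycle (1) at 1.0980 (>1, arbitrage).

1.0980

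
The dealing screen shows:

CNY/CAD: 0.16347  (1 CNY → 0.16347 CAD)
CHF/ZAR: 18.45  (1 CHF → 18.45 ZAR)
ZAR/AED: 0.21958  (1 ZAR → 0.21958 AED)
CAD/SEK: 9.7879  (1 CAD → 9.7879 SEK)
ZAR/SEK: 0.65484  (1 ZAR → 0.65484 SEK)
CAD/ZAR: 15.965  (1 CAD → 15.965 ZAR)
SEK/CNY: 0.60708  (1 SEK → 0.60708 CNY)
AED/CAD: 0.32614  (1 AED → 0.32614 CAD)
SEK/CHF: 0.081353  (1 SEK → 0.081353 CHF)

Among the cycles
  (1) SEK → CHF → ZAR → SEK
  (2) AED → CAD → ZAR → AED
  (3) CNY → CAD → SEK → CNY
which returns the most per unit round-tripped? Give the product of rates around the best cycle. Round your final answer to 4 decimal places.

(1) 0.081353 × 18.45 × 0.65484 = 0.98289
(2) 0.32614 × 15.965 × 0.21958 = 1.14331
(3) 0.16347 × 9.7879 × 0.60708 = 0.97135
Highest is cycle (2) at 1.1433 (>1, arbitrage).

1.1433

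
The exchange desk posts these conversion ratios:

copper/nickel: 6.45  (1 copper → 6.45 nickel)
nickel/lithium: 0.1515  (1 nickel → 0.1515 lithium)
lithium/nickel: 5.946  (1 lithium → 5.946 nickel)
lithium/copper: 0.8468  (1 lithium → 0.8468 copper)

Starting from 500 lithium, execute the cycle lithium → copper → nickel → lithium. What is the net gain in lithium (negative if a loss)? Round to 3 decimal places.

500 lithium × 0.8468 = 423.4 copper
423.4 copper × 6.45 = 2730.93 nickel
2730.93 nickel × 0.1515 = 413.735895 lithium
Net change: 413.735895 − 500 = -86.264105 lithium

-86.264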